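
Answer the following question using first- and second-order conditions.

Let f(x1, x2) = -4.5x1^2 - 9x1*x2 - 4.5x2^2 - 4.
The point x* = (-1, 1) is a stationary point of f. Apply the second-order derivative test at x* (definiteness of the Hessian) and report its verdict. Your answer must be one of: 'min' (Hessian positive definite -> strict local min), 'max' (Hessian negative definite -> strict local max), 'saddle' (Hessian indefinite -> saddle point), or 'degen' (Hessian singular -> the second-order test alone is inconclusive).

Compute the Hessian H = grad^2 f:
  H = [[-9, -9], [-9, -9]]
Verify stationarity: grad f(x*) = H x* + g = (0, 0).
Eigenvalues of H: -18, 0.
H has a zero eigenvalue (singular; negative semidefinite but not definite), so H is neither positive definite, negative definite, nor indefinite. The second-order test alone is inconclusive -> degen.
(Indeed, f is constant along the null direction of H through x*, so x* is not a strict local extremum.)

degen


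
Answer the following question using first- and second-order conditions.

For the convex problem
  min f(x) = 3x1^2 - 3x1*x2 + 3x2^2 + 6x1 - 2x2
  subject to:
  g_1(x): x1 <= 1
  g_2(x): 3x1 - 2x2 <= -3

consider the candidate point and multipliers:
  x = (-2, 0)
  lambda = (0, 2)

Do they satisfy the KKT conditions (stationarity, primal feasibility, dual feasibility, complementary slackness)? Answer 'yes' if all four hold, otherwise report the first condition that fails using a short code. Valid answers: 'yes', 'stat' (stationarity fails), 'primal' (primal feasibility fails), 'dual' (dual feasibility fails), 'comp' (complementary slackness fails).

Gradient of f: grad f(x) = Q x + c = (-6, 4)
Constraint values g_i(x) = a_i^T x - b_i:
  g_1((-2, 0)) = -3
  g_2((-2, 0)) = -3
Stationarity residual: grad f(x) + sum_i lambda_i a_i = (0, 0)
  -> stationarity OK
Primal feasibility (all g_i <= 0): OK
Dual feasibility (all lambda_i >= 0): OK
Complementary slackness (lambda_i * g_i(x) = 0 for all i): FAILS

Verdict: the first failing condition is complementary_slackness -> comp.

comp


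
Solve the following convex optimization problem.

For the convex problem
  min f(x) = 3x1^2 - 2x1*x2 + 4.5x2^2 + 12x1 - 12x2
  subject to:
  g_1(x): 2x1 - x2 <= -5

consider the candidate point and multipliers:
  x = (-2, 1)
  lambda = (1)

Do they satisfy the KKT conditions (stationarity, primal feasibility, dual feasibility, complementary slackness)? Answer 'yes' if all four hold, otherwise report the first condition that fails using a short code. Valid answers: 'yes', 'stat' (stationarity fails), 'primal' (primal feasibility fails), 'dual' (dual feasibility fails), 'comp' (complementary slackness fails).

Gradient of f: grad f(x) = Q x + c = (-2, 1)
Constraint values g_i(x) = a_i^T x - b_i:
  g_1((-2, 1)) = 0
Stationarity residual: grad f(x) + sum_i lambda_i a_i = (0, 0)
  -> stationarity OK
Primal feasibility (all g_i <= 0): OK
Dual feasibility (all lambda_i >= 0): OK
Complementary slackness (lambda_i * g_i(x) = 0 for all i): OK

Verdict: yes, KKT holds.

yes


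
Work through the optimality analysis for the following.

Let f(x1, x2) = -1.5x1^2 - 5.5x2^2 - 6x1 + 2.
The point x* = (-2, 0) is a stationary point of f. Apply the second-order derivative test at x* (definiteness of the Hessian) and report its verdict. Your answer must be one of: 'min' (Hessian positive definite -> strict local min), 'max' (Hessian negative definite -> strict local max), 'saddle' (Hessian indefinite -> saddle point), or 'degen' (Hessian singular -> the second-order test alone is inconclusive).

Compute the Hessian H = grad^2 f:
  H = [[-3, 0], [0, -11]]
Verify stationarity: grad f(x*) = H x* + g = (0, 0).
Eigenvalues of H: -11, -3.
Both eigenvalues < 0, so H is negative definite -> x* is a strict local max.

max


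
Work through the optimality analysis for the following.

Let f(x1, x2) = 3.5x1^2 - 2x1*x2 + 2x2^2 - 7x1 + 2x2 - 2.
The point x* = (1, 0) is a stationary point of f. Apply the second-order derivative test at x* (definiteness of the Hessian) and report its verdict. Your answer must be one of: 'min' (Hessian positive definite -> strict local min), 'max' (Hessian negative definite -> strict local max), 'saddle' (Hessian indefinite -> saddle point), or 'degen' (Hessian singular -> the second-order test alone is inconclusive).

Compute the Hessian H = grad^2 f:
  H = [[7, -2], [-2, 4]]
Verify stationarity: grad f(x*) = H x* + g = (0, 0).
Eigenvalues of H: 3, 8.
Both eigenvalues > 0, so H is positive definite -> x* is a strict local min.

min


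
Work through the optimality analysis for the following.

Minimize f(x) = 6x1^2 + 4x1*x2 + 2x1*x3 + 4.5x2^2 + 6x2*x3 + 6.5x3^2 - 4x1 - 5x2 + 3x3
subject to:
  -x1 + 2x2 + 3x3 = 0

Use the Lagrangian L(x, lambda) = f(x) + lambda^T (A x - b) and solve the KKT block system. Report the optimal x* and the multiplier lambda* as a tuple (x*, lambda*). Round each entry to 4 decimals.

Form the Lagrangian:
  L(x, lambda) = (1/2) x^T Q x + c^T x + lambda^T (A x - b)
Stationarity (grad_x L = 0): Q x + c + A^T lambda = 0.
Primal feasibility: A x = b.

This gives the KKT block system:
  [ Q   A^T ] [ x     ]   [-c ]
  [ A    0  ] [ lambda ] = [ b ]

Solving the linear system:
  x*      = (0.0813, 1.0115, -0.6472)
  lambda* = (-0.2726)
  f(x*)   = -3.6621

x* = (0.0813, 1.0115, -0.6472), lambda* = (-0.2726)


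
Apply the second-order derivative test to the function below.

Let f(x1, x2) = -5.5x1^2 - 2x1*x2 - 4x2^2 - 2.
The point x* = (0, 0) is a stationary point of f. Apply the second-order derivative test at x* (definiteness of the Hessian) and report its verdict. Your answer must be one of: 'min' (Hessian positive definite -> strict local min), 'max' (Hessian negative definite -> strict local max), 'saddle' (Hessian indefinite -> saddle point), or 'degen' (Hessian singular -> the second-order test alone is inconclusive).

Compute the Hessian H = grad^2 f:
  H = [[-11, -2], [-2, -8]]
Verify stationarity: grad f(x*) = H x* + g = (0, 0).
Eigenvalues of H: -12, -7.
Both eigenvalues < 0, so H is negative definite -> x* is a strict local max.

max


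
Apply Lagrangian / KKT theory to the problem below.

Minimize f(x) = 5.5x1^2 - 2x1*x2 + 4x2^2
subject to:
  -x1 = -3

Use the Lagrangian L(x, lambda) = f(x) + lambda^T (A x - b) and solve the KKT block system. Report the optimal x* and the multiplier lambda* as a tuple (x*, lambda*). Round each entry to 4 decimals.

Form the Lagrangian:
  L(x, lambda) = (1/2) x^T Q x + c^T x + lambda^T (A x - b)
Stationarity (grad_x L = 0): Q x + c + A^T lambda = 0.
Primal feasibility: A x = b.

This gives the KKT block system:
  [ Q   A^T ] [ x     ]   [-c ]
  [ A    0  ] [ lambda ] = [ b ]

Solving the linear system:
  x*      = (3, 0.75)
  lambda* = (31.5)
  f(x*)   = 47.25

x* = (3, 0.75), lambda* = (31.5)


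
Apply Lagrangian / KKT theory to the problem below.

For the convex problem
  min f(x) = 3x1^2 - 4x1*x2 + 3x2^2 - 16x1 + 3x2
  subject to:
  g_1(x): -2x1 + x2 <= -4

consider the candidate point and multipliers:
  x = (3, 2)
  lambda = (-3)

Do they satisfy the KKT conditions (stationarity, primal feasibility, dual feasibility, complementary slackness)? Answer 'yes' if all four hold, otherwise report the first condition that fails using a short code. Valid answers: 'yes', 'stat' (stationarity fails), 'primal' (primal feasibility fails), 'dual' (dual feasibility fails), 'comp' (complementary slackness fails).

Gradient of f: grad f(x) = Q x + c = (-6, 3)
Constraint values g_i(x) = a_i^T x - b_i:
  g_1((3, 2)) = 0
Stationarity residual: grad f(x) + sum_i lambda_i a_i = (0, 0)
  -> stationarity OK
Primal feasibility (all g_i <= 0): OK
Dual feasibility (all lambda_i >= 0): FAILS
Complementary slackness (lambda_i * g_i(x) = 0 for all i): OK

Verdict: the first failing condition is dual_feasibility -> dual.

dual


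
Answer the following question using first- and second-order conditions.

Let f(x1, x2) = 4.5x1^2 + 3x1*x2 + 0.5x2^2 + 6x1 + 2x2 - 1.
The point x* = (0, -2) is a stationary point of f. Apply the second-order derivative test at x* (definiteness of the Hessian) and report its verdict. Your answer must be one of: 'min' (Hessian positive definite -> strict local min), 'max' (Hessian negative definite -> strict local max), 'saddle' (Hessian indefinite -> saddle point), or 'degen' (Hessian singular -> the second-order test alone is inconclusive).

Compute the Hessian H = grad^2 f:
  H = [[9, 3], [3, 1]]
Verify stationarity: grad f(x*) = H x* + g = (0, 0).
Eigenvalues of H: 0, 10.
H has a zero eigenvalue (singular; positive semidefinite but not definite), so H is neither positive definite, negative definite, nor indefinite. The second-order test alone is inconclusive -> degen.
(Indeed, f is constant along the null direction of H through x*, so x* is not a strict local extremum.)

degen


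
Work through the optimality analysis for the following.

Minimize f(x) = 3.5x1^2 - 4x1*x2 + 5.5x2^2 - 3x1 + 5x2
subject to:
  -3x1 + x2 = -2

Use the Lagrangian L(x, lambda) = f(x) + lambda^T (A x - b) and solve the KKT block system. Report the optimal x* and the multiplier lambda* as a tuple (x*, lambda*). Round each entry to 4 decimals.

Form the Lagrangian:
  L(x, lambda) = (1/2) x^T Q x + c^T x + lambda^T (A x - b)
Stationarity (grad_x L = 0): Q x + c + A^T lambda = 0.
Primal feasibility: A x = b.

This gives the KKT block system:
  [ Q   A^T ] [ x     ]   [-c ]
  [ A    0  ] [ lambda ] = [ b ]

Solving the linear system:
  x*      = (0.561, -0.3171)
  lambda* = (0.7317)
  f(x*)   = -0.9024

x* = (0.561, -0.3171), lambda* = (0.7317)


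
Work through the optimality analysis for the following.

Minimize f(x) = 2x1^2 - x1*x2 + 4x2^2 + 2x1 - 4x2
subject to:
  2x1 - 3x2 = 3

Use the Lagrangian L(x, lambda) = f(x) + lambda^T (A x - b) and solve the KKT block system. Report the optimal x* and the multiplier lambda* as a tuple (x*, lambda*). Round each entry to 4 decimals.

Form the Lagrangian:
  L(x, lambda) = (1/2) x^T Q x + c^T x + lambda^T (A x - b)
Stationarity (grad_x L = 0): Q x + c + A^T lambda = 0.
Primal feasibility: A x = b.

This gives the KKT block system:
  [ Q   A^T ] [ x     ]   [-c ]
  [ A    0  ] [ lambda ] = [ b ]

Solving the linear system:
  x*      = (0.8036, -0.4643)
  lambda* = (-2.8393)
  f(x*)   = 5.9911

x* = (0.8036, -0.4643), lambda* = (-2.8393)


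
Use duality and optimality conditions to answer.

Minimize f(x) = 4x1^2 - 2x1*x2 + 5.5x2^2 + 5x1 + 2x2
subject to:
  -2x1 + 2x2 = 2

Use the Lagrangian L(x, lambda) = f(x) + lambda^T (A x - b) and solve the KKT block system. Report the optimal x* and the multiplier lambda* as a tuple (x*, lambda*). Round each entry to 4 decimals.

Form the Lagrangian:
  L(x, lambda) = (1/2) x^T Q x + c^T x + lambda^T (A x - b)
Stationarity (grad_x L = 0): Q x + c + A^T lambda = 0.
Primal feasibility: A x = b.

This gives the KKT block system:
  [ Q   A^T ] [ x     ]   [-c ]
  [ A    0  ] [ lambda ] = [ b ]

Solving the linear system:
  x*      = (-1.0667, -0.0667)
  lambda* = (-1.7)
  f(x*)   = -1.0333

x* = (-1.0667, -0.0667), lambda* = (-1.7)


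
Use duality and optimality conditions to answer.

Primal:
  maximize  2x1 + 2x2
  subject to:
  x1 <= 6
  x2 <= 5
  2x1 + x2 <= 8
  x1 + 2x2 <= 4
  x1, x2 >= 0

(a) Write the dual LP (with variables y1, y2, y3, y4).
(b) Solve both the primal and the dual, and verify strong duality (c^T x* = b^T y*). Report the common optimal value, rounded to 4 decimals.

The standard primal-dual pair for 'max c^T x s.t. A x <= b, x >= 0' is:
  Dual:  min b^T y  s.t.  A^T y >= c,  y >= 0.

So the dual LP is:
  minimize  6y1 + 5y2 + 8y3 + 4y4
  subject to:
    y1 + 2y3 + y4 >= 2
    y2 + y3 + 2y4 >= 2
    y1, y2, y3, y4 >= 0

Solving the primal: x* = (4, 0).
  primal value c^T x* = 8.
Solving the dual: y* = (0, 0, 0, 2).
  dual value b^T y* = 8.
Strong duality: c^T x* = b^T y*. Confirmed.

8


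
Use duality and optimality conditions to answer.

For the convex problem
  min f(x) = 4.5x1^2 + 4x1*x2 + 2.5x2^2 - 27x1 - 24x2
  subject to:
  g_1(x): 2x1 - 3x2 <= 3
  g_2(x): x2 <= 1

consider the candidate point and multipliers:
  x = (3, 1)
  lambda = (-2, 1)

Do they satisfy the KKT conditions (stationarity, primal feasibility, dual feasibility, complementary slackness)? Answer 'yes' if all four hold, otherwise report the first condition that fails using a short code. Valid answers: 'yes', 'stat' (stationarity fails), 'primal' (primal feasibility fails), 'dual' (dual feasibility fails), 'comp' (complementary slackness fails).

Gradient of f: grad f(x) = Q x + c = (4, -7)
Constraint values g_i(x) = a_i^T x - b_i:
  g_1((3, 1)) = 0
  g_2((3, 1)) = 0
Stationarity residual: grad f(x) + sum_i lambda_i a_i = (0, 0)
  -> stationarity OK
Primal feasibility (all g_i <= 0): OK
Dual feasibility (all lambda_i >= 0): FAILS
Complementary slackness (lambda_i * g_i(x) = 0 for all i): OK

Verdict: the first failing condition is dual_feasibility -> dual.

dual


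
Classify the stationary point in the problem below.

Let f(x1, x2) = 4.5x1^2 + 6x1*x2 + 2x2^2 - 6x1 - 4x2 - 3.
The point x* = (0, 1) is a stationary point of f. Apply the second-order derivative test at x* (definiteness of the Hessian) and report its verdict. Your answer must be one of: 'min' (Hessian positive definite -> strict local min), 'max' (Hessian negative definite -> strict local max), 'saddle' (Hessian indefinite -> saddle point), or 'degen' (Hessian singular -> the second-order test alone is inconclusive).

Compute the Hessian H = grad^2 f:
  H = [[9, 6], [6, 4]]
Verify stationarity: grad f(x*) = H x* + g = (0, 0).
Eigenvalues of H: 0, 13.
H has a zero eigenvalue (singular; positive semidefinite but not definite), so H is neither positive definite, negative definite, nor indefinite. The second-order test alone is inconclusive -> degen.
(Indeed, f is constant along the null direction of H through x*, so x* is not a strict local extremum.)

degen


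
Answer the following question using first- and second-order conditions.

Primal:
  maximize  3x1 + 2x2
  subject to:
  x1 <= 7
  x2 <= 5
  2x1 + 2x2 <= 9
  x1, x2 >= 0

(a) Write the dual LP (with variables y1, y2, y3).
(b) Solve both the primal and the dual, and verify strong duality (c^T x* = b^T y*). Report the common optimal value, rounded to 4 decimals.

The standard primal-dual pair for 'max c^T x s.t. A x <= b, x >= 0' is:
  Dual:  min b^T y  s.t.  A^T y >= c,  y >= 0.

So the dual LP is:
  minimize  7y1 + 5y2 + 9y3
  subject to:
    y1 + 2y3 >= 3
    y2 + 2y3 >= 2
    y1, y2, y3 >= 0

Solving the primal: x* = (4.5, 0).
  primal value c^T x* = 13.5.
Solving the dual: y* = (0, 0, 1.5).
  dual value b^T y* = 13.5.
Strong duality: c^T x* = b^T y*. Confirmed.

13.5


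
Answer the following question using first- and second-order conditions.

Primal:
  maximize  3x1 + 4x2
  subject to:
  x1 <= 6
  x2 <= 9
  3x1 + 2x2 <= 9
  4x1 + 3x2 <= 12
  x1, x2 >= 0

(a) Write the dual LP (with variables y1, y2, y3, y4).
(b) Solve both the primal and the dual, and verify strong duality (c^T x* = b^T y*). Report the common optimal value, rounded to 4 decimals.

The standard primal-dual pair for 'max c^T x s.t. A x <= b, x >= 0' is:
  Dual:  min b^T y  s.t.  A^T y >= c,  y >= 0.

So the dual LP is:
  minimize  6y1 + 9y2 + 9y3 + 12y4
  subject to:
    y1 + 3y3 + 4y4 >= 3
    y2 + 2y3 + 3y4 >= 4
    y1, y2, y3, y4 >= 0

Solving the primal: x* = (0, 4).
  primal value c^T x* = 16.
Solving the dual: y* = (0, 0, 0, 1.3333).
  dual value b^T y* = 16.
Strong duality: c^T x* = b^T y*. Confirmed.

16


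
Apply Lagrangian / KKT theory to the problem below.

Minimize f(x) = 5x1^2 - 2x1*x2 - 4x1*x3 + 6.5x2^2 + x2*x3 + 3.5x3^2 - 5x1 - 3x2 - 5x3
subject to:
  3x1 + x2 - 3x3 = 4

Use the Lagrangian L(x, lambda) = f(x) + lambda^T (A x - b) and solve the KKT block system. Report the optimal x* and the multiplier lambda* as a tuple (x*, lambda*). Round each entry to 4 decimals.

Form the Lagrangian:
  L(x, lambda) = (1/2) x^T Q x + c^T x + lambda^T (A x - b)
Stationarity (grad_x L = 0): Q x + c + A^T lambda = 0.
Primal feasibility: A x = b.

This gives the KKT block system:
  [ Q   A^T ] [ x     ]   [-c ]
  [ A    0  ] [ lambda ] = [ b ]

Solving the linear system:
  x*      = (1.5556, 0.6308, 0.4325)
  lambda* = (-2.5214)
  f(x*)   = -0.8735

x* = (1.5556, 0.6308, 0.4325), lambda* = (-2.5214)


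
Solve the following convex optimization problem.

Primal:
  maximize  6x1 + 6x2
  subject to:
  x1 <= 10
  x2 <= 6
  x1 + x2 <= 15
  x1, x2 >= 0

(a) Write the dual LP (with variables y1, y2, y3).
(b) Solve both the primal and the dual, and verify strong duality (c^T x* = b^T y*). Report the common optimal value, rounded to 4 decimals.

The standard primal-dual pair for 'max c^T x s.t. A x <= b, x >= 0' is:
  Dual:  min b^T y  s.t.  A^T y >= c,  y >= 0.

So the dual LP is:
  minimize  10y1 + 6y2 + 15y3
  subject to:
    y1 + y3 >= 6
    y2 + y3 >= 6
    y1, y2, y3 >= 0

Solving the primal: x* = (9, 6).
  primal value c^T x* = 90.
Solving the dual: y* = (0, 0, 6).
  dual value b^T y* = 90.
Strong duality: c^T x* = b^T y*. Confirmed.

90


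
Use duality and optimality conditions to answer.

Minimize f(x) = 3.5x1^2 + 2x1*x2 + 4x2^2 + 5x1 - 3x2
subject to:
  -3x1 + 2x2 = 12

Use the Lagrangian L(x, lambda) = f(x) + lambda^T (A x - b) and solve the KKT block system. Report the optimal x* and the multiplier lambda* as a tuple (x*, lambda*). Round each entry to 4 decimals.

Form the Lagrangian:
  L(x, lambda) = (1/2) x^T Q x + c^T x + lambda^T (A x - b)
Stationarity (grad_x L = 0): Q x + c + A^T lambda = 0.
Primal feasibility: A x = b.

This gives the KKT block system:
  [ Q   A^T ] [ x     ]   [-c ]
  [ A    0  ] [ lambda ] = [ b ]

Solving the linear system:
  x*      = (-2.7258, 1.9113)
  lambda* = (-3.4194)
  f(x*)   = 10.8347

x* = (-2.7258, 1.9113), lambda* = (-3.4194)


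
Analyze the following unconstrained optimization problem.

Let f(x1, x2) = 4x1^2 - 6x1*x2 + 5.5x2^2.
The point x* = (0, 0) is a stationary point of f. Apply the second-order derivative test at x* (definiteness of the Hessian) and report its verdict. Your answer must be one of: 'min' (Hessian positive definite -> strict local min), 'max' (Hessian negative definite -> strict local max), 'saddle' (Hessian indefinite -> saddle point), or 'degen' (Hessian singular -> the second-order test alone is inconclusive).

Compute the Hessian H = grad^2 f:
  H = [[8, -6], [-6, 11]]
Verify stationarity: grad f(x*) = H x* + g = (0, 0).
Eigenvalues of H: 3.3153, 15.6847.
Both eigenvalues > 0, so H is positive definite -> x* is a strict local min.

min


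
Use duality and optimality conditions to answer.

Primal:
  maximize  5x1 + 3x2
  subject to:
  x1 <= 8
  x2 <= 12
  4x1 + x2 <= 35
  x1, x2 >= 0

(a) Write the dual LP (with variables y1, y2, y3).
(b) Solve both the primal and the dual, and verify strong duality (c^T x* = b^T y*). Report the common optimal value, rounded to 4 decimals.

The standard primal-dual pair for 'max c^T x s.t. A x <= b, x >= 0' is:
  Dual:  min b^T y  s.t.  A^T y >= c,  y >= 0.

So the dual LP is:
  minimize  8y1 + 12y2 + 35y3
  subject to:
    y1 + 4y3 >= 5
    y2 + y3 >= 3
    y1, y2, y3 >= 0

Solving the primal: x* = (5.75, 12).
  primal value c^T x* = 64.75.
Solving the dual: y* = (0, 1.75, 1.25).
  dual value b^T y* = 64.75.
Strong duality: c^T x* = b^T y*. Confirmed.

64.75


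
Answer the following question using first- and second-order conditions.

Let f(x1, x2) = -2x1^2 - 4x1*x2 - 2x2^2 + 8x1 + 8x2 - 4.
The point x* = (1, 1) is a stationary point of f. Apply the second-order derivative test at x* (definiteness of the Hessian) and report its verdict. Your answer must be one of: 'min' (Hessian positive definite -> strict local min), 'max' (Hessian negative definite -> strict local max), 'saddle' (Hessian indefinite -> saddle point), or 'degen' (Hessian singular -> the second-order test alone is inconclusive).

Compute the Hessian H = grad^2 f:
  H = [[-4, -4], [-4, -4]]
Verify stationarity: grad f(x*) = H x* + g = (0, 0).
Eigenvalues of H: -8, 0.
H has a zero eigenvalue (singular; negative semidefinite but not definite), so H is neither positive definite, negative definite, nor indefinite. The second-order test alone is inconclusive -> degen.
(Indeed, f is constant along the null direction of H through x*, so x* is not a strict local extremum.)

degen


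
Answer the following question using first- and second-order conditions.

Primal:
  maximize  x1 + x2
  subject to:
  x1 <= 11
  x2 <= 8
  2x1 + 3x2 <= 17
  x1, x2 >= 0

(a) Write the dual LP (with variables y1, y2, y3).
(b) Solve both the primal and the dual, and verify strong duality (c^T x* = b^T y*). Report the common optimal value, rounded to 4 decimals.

The standard primal-dual pair for 'max c^T x s.t. A x <= b, x >= 0' is:
  Dual:  min b^T y  s.t.  A^T y >= c,  y >= 0.

So the dual LP is:
  minimize  11y1 + 8y2 + 17y3
  subject to:
    y1 + 2y3 >= 1
    y2 + 3y3 >= 1
    y1, y2, y3 >= 0

Solving the primal: x* = (8.5, 0).
  primal value c^T x* = 8.5.
Solving the dual: y* = (0, 0, 0.5).
  dual value b^T y* = 8.5.
Strong duality: c^T x* = b^T y*. Confirmed.

8.5


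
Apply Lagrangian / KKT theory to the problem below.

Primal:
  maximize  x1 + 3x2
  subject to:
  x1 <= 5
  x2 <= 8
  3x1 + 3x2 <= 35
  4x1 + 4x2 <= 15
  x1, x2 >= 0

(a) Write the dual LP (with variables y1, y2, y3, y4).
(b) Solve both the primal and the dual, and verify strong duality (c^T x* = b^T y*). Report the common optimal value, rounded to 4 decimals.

The standard primal-dual pair for 'max c^T x s.t. A x <= b, x >= 0' is:
  Dual:  min b^T y  s.t.  A^T y >= c,  y >= 0.

So the dual LP is:
  minimize  5y1 + 8y2 + 35y3 + 15y4
  subject to:
    y1 + 3y3 + 4y4 >= 1
    y2 + 3y3 + 4y4 >= 3
    y1, y2, y3, y4 >= 0

Solving the primal: x* = (0, 3.75).
  primal value c^T x* = 11.25.
Solving the dual: y* = (0, 0, 0, 0.75).
  dual value b^T y* = 11.25.
Strong duality: c^T x* = b^T y*. Confirmed.

11.25


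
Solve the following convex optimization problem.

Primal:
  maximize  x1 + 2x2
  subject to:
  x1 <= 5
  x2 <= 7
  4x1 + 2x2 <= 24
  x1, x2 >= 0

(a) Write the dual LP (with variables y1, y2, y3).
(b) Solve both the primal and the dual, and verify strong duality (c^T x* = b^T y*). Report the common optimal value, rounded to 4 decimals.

The standard primal-dual pair for 'max c^T x s.t. A x <= b, x >= 0' is:
  Dual:  min b^T y  s.t.  A^T y >= c,  y >= 0.

So the dual LP is:
  minimize  5y1 + 7y2 + 24y3
  subject to:
    y1 + 4y3 >= 1
    y2 + 2y3 >= 2
    y1, y2, y3 >= 0

Solving the primal: x* = (2.5, 7).
  primal value c^T x* = 16.5.
Solving the dual: y* = (0, 1.5, 0.25).
  dual value b^T y* = 16.5.
Strong duality: c^T x* = b^T y*. Confirmed.

16.5


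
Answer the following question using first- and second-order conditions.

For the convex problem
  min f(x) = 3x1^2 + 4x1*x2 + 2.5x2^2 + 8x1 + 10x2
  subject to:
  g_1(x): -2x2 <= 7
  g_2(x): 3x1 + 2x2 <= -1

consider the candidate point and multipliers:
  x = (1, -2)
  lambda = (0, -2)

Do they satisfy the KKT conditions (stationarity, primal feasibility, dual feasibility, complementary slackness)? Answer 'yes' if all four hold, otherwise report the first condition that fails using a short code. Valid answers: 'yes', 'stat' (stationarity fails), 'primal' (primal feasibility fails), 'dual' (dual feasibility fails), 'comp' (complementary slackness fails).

Gradient of f: grad f(x) = Q x + c = (6, 4)
Constraint values g_i(x) = a_i^T x - b_i:
  g_1((1, -2)) = -3
  g_2((1, -2)) = 0
Stationarity residual: grad f(x) + sum_i lambda_i a_i = (0, 0)
  -> stationarity OK
Primal feasibility (all g_i <= 0): OK
Dual feasibility (all lambda_i >= 0): FAILS
Complementary slackness (lambda_i * g_i(x) = 0 for all i): OK

Verdict: the first failing condition is dual_feasibility -> dual.

dual


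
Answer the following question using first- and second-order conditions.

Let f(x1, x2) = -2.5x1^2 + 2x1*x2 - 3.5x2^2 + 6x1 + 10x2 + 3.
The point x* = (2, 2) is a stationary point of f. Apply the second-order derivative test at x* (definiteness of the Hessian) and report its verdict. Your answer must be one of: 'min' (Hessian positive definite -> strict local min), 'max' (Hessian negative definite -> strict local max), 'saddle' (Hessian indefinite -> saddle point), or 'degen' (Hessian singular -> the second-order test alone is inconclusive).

Compute the Hessian H = grad^2 f:
  H = [[-5, 2], [2, -7]]
Verify stationarity: grad f(x*) = H x* + g = (0, 0).
Eigenvalues of H: -8.2361, -3.7639.
Both eigenvalues < 0, so H is negative definite -> x* is a strict local max.

max


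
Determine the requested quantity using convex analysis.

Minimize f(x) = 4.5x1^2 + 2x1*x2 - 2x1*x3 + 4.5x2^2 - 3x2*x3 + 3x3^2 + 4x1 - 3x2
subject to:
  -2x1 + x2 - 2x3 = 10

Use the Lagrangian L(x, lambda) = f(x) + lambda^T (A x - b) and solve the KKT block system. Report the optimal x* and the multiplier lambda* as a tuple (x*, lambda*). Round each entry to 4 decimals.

Form the Lagrangian:
  L(x, lambda) = (1/2) x^T Q x + c^T x + lambda^T (A x - b)
Stationarity (grad_x L = 0): Q x + c + A^T lambda = 0.
Primal feasibility: A x = b.

This gives the KKT block system:
  [ Q   A^T ] [ x     ]   [-c ]
  [ A    0  ] [ lambda ] = [ b ]

Solving the linear system:
  x*      = (-2.3534, 0.7138, -2.2898)
  lambda* = (-5.5866)
  f(x*)   = 22.1555

x* = (-2.3534, 0.7138, -2.2898), lambda* = (-5.5866)


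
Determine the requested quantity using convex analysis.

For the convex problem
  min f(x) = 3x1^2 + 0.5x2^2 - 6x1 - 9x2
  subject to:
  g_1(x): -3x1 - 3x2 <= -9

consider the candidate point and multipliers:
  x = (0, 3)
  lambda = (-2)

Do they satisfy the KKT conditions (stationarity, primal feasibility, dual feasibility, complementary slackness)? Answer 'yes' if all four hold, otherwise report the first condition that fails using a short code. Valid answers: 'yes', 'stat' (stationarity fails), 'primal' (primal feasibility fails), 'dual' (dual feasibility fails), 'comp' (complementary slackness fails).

Gradient of f: grad f(x) = Q x + c = (-6, -6)
Constraint values g_i(x) = a_i^T x - b_i:
  g_1((0, 3)) = 0
Stationarity residual: grad f(x) + sum_i lambda_i a_i = (0, 0)
  -> stationarity OK
Primal feasibility (all g_i <= 0): OK
Dual feasibility (all lambda_i >= 0): FAILS
Complementary slackness (lambda_i * g_i(x) = 0 for all i): OK

Verdict: the first failing condition is dual_feasibility -> dual.

dual


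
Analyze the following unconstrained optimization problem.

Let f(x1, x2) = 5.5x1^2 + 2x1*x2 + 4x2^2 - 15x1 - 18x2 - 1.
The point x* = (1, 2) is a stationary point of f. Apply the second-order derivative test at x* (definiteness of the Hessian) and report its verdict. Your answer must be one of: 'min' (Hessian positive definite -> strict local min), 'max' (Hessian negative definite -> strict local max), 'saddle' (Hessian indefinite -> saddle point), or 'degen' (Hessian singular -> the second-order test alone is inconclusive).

Compute the Hessian H = grad^2 f:
  H = [[11, 2], [2, 8]]
Verify stationarity: grad f(x*) = H x* + g = (0, 0).
Eigenvalues of H: 7, 12.
Both eigenvalues > 0, so H is positive definite -> x* is a strict local min.

min


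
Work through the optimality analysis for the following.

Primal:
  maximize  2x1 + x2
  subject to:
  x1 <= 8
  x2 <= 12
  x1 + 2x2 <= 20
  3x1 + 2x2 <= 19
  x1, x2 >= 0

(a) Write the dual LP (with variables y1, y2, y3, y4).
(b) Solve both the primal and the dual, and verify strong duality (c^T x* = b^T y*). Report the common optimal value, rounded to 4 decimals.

The standard primal-dual pair for 'max c^T x s.t. A x <= b, x >= 0' is:
  Dual:  min b^T y  s.t.  A^T y >= c,  y >= 0.

So the dual LP is:
  minimize  8y1 + 12y2 + 20y3 + 19y4
  subject to:
    y1 + y3 + 3y4 >= 2
    y2 + 2y3 + 2y4 >= 1
    y1, y2, y3, y4 >= 0

Solving the primal: x* = (6.3333, 0).
  primal value c^T x* = 12.6667.
Solving the dual: y* = (0, 0, 0, 0.6667).
  dual value b^T y* = 12.6667.
Strong duality: c^T x* = b^T y*. Confirmed.

12.6667


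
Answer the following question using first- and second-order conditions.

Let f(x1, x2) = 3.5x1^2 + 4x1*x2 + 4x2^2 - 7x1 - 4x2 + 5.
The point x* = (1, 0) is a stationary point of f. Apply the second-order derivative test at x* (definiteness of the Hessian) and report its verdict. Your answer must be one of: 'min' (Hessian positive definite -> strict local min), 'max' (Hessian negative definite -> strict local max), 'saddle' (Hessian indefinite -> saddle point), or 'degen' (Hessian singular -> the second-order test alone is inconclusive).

Compute the Hessian H = grad^2 f:
  H = [[7, 4], [4, 8]]
Verify stationarity: grad f(x*) = H x* + g = (0, 0).
Eigenvalues of H: 3.4689, 11.5311.
Both eigenvalues > 0, so H is positive definite -> x* is a strict local min.

min


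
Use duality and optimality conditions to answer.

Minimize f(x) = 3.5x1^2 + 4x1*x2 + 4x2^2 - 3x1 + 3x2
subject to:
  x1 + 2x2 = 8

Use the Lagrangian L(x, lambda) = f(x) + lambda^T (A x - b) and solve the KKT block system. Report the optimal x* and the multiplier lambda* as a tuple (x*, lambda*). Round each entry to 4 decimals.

Form the Lagrangian:
  L(x, lambda) = (1/2) x^T Q x + c^T x + lambda^T (A x - b)
Stationarity (grad_x L = 0): Q x + c + A^T lambda = 0.
Primal feasibility: A x = b.

This gives the KKT block system:
  [ Q   A^T ] [ x     ]   [-c ]
  [ A    0  ] [ lambda ] = [ b ]

Solving the linear system:
  x*      = (0.9, 3.55)
  lambda* = (-17.5)
  f(x*)   = 73.975

x* = (0.9, 3.55), lambda* = (-17.5)


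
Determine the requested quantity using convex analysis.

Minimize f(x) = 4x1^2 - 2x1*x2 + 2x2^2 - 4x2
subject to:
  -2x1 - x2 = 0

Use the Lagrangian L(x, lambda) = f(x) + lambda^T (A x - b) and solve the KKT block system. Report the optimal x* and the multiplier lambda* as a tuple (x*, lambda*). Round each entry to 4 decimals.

Form the Lagrangian:
  L(x, lambda) = (1/2) x^T Q x + c^T x + lambda^T (A x - b)
Stationarity (grad_x L = 0): Q x + c + A^T lambda = 0.
Primal feasibility: A x = b.

This gives the KKT block system:
  [ Q   A^T ] [ x     ]   [-c ]
  [ A    0  ] [ lambda ] = [ b ]

Solving the linear system:
  x*      = (-0.25, 0.5)
  lambda* = (-1.5)
  f(x*)   = -1

x* = (-0.25, 0.5), lambda* = (-1.5)


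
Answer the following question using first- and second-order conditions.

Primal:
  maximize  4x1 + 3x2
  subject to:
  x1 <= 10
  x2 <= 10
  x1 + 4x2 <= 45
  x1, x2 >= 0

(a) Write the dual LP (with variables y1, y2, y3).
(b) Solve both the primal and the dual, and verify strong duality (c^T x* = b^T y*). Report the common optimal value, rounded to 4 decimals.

The standard primal-dual pair for 'max c^T x s.t. A x <= b, x >= 0' is:
  Dual:  min b^T y  s.t.  A^T y >= c,  y >= 0.

So the dual LP is:
  minimize  10y1 + 10y2 + 45y3
  subject to:
    y1 + y3 >= 4
    y2 + 4y3 >= 3
    y1, y2, y3 >= 0

Solving the primal: x* = (10, 8.75).
  primal value c^T x* = 66.25.
Solving the dual: y* = (3.25, 0, 0.75).
  dual value b^T y* = 66.25.
Strong duality: c^T x* = b^T y*. Confirmed.

66.25


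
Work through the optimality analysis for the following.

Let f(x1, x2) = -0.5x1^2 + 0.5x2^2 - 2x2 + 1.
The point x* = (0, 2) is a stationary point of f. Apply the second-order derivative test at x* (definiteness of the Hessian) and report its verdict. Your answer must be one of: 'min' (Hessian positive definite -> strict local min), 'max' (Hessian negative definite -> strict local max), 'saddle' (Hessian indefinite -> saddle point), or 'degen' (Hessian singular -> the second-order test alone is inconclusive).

Compute the Hessian H = grad^2 f:
  H = [[-1, 0], [0, 1]]
Verify stationarity: grad f(x*) = H x* + g = (0, 0).
Eigenvalues of H: -1, 1.
Eigenvalues have mixed signs, so H is indefinite -> x* is a saddle point.

saddle


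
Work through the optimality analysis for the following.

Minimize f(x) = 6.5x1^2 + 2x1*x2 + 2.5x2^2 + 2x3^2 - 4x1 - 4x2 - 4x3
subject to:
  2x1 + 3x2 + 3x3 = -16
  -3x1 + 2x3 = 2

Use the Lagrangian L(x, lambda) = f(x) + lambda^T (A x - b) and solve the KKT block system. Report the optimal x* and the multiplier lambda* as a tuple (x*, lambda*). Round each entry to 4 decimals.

Form the Lagrangian:
  L(x, lambda) = (1/2) x^T Q x + c^T x + lambda^T (A x - b)
Stationarity (grad_x L = 0): Q x + c + A^T lambda = 0.
Primal feasibility: A x = b.

This gives the KKT block system:
  [ Q   A^T ] [ x     ]   [-c ]
  [ A    0  ] [ lambda ] = [ b ]

Solving the linear system:
  x*      = (-1.6468, -2.7653, -1.4702)
  lambda* = (7.04, -5.6196)
  f(x*)   = 73.7042

x* = (-1.6468, -2.7653, -1.4702), lambda* = (7.04, -5.6196)


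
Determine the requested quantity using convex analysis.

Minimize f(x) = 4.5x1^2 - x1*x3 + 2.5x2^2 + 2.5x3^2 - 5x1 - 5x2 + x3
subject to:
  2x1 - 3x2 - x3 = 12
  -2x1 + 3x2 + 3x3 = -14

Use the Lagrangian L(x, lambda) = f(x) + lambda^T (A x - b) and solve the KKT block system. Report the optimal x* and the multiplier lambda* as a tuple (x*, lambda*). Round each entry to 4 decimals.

Form the Lagrangian:
  L(x, lambda) = (1/2) x^T Q x + c^T x + lambda^T (A x - b)
Stationarity (grad_x L = 0): Q x + c + A^T lambda = 0.
Primal feasibility: A x = b.

This gives the KKT block system:
  [ Q   A^T ] [ x     ]   [-c ]
  [ A    0  ] [ lambda ] = [ b ]

Solving the linear system:
  x*      = (1.7426, -2.505, -1)
  lambda* = (-5.8911, -0.0495)
  f(x*)   = 36.4059

x* = (1.7426, -2.505, -1), lambda* = (-5.8911, -0.0495)


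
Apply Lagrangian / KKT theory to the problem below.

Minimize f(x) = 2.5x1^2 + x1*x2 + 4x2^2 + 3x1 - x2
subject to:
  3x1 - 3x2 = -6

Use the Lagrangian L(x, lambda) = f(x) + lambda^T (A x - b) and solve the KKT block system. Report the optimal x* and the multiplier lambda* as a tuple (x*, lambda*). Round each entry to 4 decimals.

Form the Lagrangian:
  L(x, lambda) = (1/2) x^T Q x + c^T x + lambda^T (A x - b)
Stationarity (grad_x L = 0): Q x + c + A^T lambda = 0.
Primal feasibility: A x = b.

This gives the KKT block system:
  [ Q   A^T ] [ x     ]   [-c ]
  [ A    0  ] [ lambda ] = [ b ]

Solving the linear system:
  x*      = (-1.3333, 0.6667)
  lambda* = (1)
  f(x*)   = 0.6667

x* = (-1.3333, 0.6667), lambda* = (1)


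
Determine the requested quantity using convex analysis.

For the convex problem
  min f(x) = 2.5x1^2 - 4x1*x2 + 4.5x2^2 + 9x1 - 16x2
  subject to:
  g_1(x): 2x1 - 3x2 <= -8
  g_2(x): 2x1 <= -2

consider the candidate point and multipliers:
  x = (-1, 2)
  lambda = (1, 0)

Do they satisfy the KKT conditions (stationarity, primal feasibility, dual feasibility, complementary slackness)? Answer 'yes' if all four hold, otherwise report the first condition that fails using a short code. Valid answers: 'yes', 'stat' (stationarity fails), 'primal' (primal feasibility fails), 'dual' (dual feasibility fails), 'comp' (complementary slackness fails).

Gradient of f: grad f(x) = Q x + c = (-4, 6)
Constraint values g_i(x) = a_i^T x - b_i:
  g_1((-1, 2)) = 0
  g_2((-1, 2)) = 0
Stationarity residual: grad f(x) + sum_i lambda_i a_i = (-2, 3)
  -> stationarity FAILS
Primal feasibility (all g_i <= 0): OK
Dual feasibility (all lambda_i >= 0): OK
Complementary slackness (lambda_i * g_i(x) = 0 for all i): OK

Verdict: the first failing condition is stationarity -> stat.

stat


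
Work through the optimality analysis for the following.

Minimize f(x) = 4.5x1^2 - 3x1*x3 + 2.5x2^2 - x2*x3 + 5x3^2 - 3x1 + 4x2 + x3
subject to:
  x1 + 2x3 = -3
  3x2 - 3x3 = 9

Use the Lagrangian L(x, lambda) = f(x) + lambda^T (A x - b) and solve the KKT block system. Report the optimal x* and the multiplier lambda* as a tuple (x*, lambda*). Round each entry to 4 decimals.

Form the Lagrangian:
  L(x, lambda) = (1/2) x^T Q x + c^T x + lambda^T (A x - b)
Stationarity (grad_x L = 0): Q x + c + A^T lambda = 0.
Primal feasibility: A x = b.

This gives the KKT block system:
  [ Q   A^T ] [ x     ]   [-c ]
  [ A    0  ] [ lambda ] = [ b ]

Solving the linear system:
  x*      = (-0.1803, 1.5902, -1.4098)
  lambda* = (0.3934, -4.4536)
  f(x*)   = 23.377

x* = (-0.1803, 1.5902, -1.4098), lambda* = (0.3934, -4.4536)


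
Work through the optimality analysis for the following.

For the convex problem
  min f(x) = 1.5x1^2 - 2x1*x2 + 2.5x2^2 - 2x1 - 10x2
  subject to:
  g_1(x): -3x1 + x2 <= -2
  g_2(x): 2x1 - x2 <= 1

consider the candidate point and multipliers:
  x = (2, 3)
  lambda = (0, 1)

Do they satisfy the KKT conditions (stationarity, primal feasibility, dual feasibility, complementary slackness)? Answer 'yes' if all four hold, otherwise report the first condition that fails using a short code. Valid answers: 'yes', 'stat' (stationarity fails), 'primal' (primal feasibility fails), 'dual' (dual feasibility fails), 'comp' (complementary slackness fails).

Gradient of f: grad f(x) = Q x + c = (-2, 1)
Constraint values g_i(x) = a_i^T x - b_i:
  g_1((2, 3)) = -1
  g_2((2, 3)) = 0
Stationarity residual: grad f(x) + sum_i lambda_i a_i = (0, 0)
  -> stationarity OK
Primal feasibility (all g_i <= 0): OK
Dual feasibility (all lambda_i >= 0): OK
Complementary slackness (lambda_i * g_i(x) = 0 for all i): OK

Verdict: yes, KKT holds.

yes


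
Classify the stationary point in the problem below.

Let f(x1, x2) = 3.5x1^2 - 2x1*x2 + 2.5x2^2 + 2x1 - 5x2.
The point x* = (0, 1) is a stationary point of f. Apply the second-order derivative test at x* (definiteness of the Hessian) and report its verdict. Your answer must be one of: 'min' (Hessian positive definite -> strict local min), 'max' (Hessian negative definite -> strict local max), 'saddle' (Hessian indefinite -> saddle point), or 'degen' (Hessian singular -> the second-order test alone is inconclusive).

Compute the Hessian H = grad^2 f:
  H = [[7, -2], [-2, 5]]
Verify stationarity: grad f(x*) = H x* + g = (0, 0).
Eigenvalues of H: 3.7639, 8.2361.
Both eigenvalues > 0, so H is positive definite -> x* is a strict local min.

min


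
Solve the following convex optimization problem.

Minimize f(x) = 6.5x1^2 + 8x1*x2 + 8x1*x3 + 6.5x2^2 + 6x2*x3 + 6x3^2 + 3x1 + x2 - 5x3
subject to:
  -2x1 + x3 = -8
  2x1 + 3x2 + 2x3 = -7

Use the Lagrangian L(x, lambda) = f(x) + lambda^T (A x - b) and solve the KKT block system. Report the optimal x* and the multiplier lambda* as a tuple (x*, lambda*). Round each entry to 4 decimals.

Form the Lagrangian:
  L(x, lambda) = (1/2) x^T Q x + c^T x + lambda^T (A x - b)
Stationarity (grad_x L = 0): Q x + c + A^T lambda = 0.
Primal feasibility: A x = b.

This gives the KKT block system:
  [ Q   A^T ] [ x     ]   [-c ]
  [ A    0  ] [ lambda ] = [ b ]

Solving the linear system:
  x*      = (2.8769, -2.7538, -2.2462)
  lambda* = (8.6205, 8.4205)
  f(x*)   = 72.5077

x* = (2.8769, -2.7538, -2.2462), lambda* = (8.6205, 8.4205)


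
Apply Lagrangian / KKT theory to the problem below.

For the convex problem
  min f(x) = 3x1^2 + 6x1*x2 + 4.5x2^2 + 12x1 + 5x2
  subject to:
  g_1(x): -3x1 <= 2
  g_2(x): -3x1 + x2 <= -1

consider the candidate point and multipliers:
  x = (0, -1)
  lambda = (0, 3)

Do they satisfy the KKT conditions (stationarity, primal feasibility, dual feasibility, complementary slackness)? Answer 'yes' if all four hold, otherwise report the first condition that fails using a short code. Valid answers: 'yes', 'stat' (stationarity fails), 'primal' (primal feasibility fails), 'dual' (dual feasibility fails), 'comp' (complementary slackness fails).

Gradient of f: grad f(x) = Q x + c = (6, -4)
Constraint values g_i(x) = a_i^T x - b_i:
  g_1((0, -1)) = -2
  g_2((0, -1)) = 0
Stationarity residual: grad f(x) + sum_i lambda_i a_i = (-3, -1)
  -> stationarity FAILS
Primal feasibility (all g_i <= 0): OK
Dual feasibility (all lambda_i >= 0): OK
Complementary slackness (lambda_i * g_i(x) = 0 for all i): OK

Verdict: the first failing condition is stationarity -> stat.

stat


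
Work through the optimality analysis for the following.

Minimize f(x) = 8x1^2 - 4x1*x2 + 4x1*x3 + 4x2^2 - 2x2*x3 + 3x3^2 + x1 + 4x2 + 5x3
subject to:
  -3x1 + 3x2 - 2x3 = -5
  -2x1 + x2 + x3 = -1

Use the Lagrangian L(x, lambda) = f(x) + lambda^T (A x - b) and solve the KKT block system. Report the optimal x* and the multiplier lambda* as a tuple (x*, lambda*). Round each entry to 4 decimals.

Form the Lagrangian:
  L(x, lambda) = (1/2) x^T Q x + c^T x + lambda^T (A x - b)
Stationarity (grad_x L = 0): Q x + c + A^T lambda = 0.
Primal feasibility: A x = b.

This gives the KKT block system:
  [ Q   A^T ] [ x     ]   [-c ]
  [ A    0  ] [ lambda ] = [ b ]

Solving the linear system:
  x*      = (-0.1296, -1.5814, 0.3223)
  lambda* = (3.6711, -2.2359)
  f(x*)   = 5.6379

x* = (-0.1296, -1.5814, 0.3223), lambda* = (3.6711, -2.2359)
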